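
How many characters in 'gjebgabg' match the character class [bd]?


Character class [bd] matches any of: {b, d}
Scanning string 'gjebgabg' character by character:
  pos 0: 'g' -> no
  pos 1: 'j' -> no
  pos 2: 'e' -> no
  pos 3: 'b' -> MATCH
  pos 4: 'g' -> no
  pos 5: 'a' -> no
  pos 6: 'b' -> MATCH
  pos 7: 'g' -> no
Total matches: 2

2


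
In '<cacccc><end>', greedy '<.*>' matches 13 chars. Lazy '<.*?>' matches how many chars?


Greedy '<.*>' tries to match as MUCH as possible.
Lazy '<.*?>' tries to match as LITTLE as possible.

String: '<cacccc><end>'
Greedy '<.*>' starts at first '<' and extends to the LAST '>': '<cacccc><end>' (13 chars)
Lazy '<.*?>' starts at first '<' and stops at the FIRST '>': '<cacccc>' (8 chars)

8


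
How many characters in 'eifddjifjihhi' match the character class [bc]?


Character class [bc] matches any of: {b, c}
Scanning string 'eifddjifjihhi' character by character:
  pos 0: 'e' -> no
  pos 1: 'i' -> no
  pos 2: 'f' -> no
  pos 3: 'd' -> no
  pos 4: 'd' -> no
  pos 5: 'j' -> no
  pos 6: 'i' -> no
  pos 7: 'f' -> no
  pos 8: 'j' -> no
  pos 9: 'i' -> no
  pos 10: 'h' -> no
  pos 11: 'h' -> no
  pos 12: 'i' -> no
Total matches: 0

0


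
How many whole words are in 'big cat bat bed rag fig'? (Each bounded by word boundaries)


Word boundaries (\b) mark the start/end of each word.
Text: 'big cat bat bed rag fig'
Splitting by whitespace:
  Word 1: 'big'
  Word 2: 'cat'
  Word 3: 'bat'
  Word 4: 'bed'
  Word 5: 'rag'
  Word 6: 'fig'
Total whole words: 6

6


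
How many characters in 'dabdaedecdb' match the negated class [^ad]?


Negated class [^ad] matches any char NOT in {a, d}
Scanning 'dabdaedecdb':
  pos 0: 'd' -> no (excluded)
  pos 1: 'a' -> no (excluded)
  pos 2: 'b' -> MATCH
  pos 3: 'd' -> no (excluded)
  pos 4: 'a' -> no (excluded)
  pos 5: 'e' -> MATCH
  pos 6: 'd' -> no (excluded)
  pos 7: 'e' -> MATCH
  pos 8: 'c' -> MATCH
  pos 9: 'd' -> no (excluded)
  pos 10: 'b' -> MATCH
Total matches: 5

5


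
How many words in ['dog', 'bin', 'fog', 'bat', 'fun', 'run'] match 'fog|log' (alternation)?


Alternation 'fog|log' matches either 'fog' or 'log'.
Checking each word:
  'dog' -> no
  'bin' -> no
  'fog' -> MATCH
  'bat' -> no
  'fun' -> no
  'run' -> no
Matches: ['fog']
Count: 1

1


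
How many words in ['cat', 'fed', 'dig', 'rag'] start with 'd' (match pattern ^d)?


Pattern ^d anchors to start of word. Check which words begin with 'd':
  'cat' -> no
  'fed' -> no
  'dig' -> MATCH (starts with 'd')
  'rag' -> no
Matching words: ['dig']
Count: 1

1


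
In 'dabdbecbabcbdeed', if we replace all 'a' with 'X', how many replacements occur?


re.sub('a', 'X', text) replaces every occurrence of 'a' with 'X'.
Text: 'dabdbecbabcbdeed'
Scanning for 'a':
  pos 1: 'a' -> replacement #1
  pos 8: 'a' -> replacement #2
Total replacements: 2

2


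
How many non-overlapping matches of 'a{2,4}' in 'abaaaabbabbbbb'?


Pattern 'a{2,4}' matches between 2 and 4 consecutive a's (greedy).
String: 'abaaaabbabbbbb'
Finding runs of a's and applying greedy matching:
  Run at pos 0: 'a' (length 1)
  Run at pos 2: 'aaaa' (length 4)
  Run at pos 8: 'a' (length 1)
Matches: ['aaaa']
Count: 1

1


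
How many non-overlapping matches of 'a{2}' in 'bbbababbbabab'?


Pattern 'a{2}' matches exactly 2 consecutive a's (greedy, non-overlapping).
String: 'bbbababbbabab'
Scanning for runs of a's:
  Run at pos 3: 'a' (length 1) -> 0 match(es)
  Run at pos 5: 'a' (length 1) -> 0 match(es)
  Run at pos 9: 'a' (length 1) -> 0 match(es)
  Run at pos 11: 'a' (length 1) -> 0 match(es)
Matches found: []
Total: 0

0


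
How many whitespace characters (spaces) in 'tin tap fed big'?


\s matches whitespace characters (spaces, tabs, etc.).
Text: 'tin tap fed big'
This text has 4 words separated by spaces.
Number of spaces = number of words - 1 = 4 - 1 = 3

3


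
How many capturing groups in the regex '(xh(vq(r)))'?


To count capturing groups, count each '(' that starts a group.
Pattern: '(xh(vq(r)))'
Walking through the pattern:
  Position 0: '(' -> group #1
  Position 3: '(' -> group #2
  Position 6: '(' -> group #3
Total capturing groups: 3

3


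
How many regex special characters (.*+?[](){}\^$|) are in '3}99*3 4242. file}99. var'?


Regex special characters are: . * + ? [ ] ( ) { } \ ^ $ |
Scanning '3}99*3 4242. file}99. var':
  pos 1: '}' -> SPECIAL
  pos 4: '*' -> SPECIAL
  pos 11: '.' -> SPECIAL
  pos 17: '}' -> SPECIAL
  pos 20: '.' -> SPECIAL
Special chars found: ['}', '*', '.', '}', '.']
Total: 5

5


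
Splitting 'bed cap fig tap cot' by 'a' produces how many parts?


Splitting by 'a' breaks the string at each occurrence of the separator.
Text: 'bed cap fig tap cot'
Parts after split:
  Part 1: 'bed c'
  Part 2: 'p fig t'
  Part 3: 'p cot'
Total parts: 3

3


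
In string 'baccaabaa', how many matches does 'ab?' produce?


Pattern 'ab?' matches 'a' optionally followed by 'b'.
String: 'baccaabaa'
Scanning left to right for 'a' then checking next char:
  Match 1: 'a' (a not followed by b)
  Match 2: 'a' (a not followed by b)
  Match 3: 'ab' (a followed by b)
  Match 4: 'a' (a not followed by b)
  Match 5: 'a' (a not followed by b)
Total matches: 5

5


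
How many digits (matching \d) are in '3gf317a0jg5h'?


\d matches any digit 0-9.
Scanning '3gf317a0jg5h':
  pos 0: '3' -> DIGIT
  pos 3: '3' -> DIGIT
  pos 4: '1' -> DIGIT
  pos 5: '7' -> DIGIT
  pos 7: '0' -> DIGIT
  pos 10: '5' -> DIGIT
Digits found: ['3', '3', '1', '7', '0', '5']
Total: 6

6


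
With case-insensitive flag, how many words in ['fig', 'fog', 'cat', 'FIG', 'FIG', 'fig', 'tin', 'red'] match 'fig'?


Case-insensitive matching: compare each word's lowercase form to 'fig'.
  'fig' -> lower='fig' -> MATCH
  'fog' -> lower='fog' -> no
  'cat' -> lower='cat' -> no
  'FIG' -> lower='fig' -> MATCH
  'FIG' -> lower='fig' -> MATCH
  'fig' -> lower='fig' -> MATCH
  'tin' -> lower='tin' -> no
  'red' -> lower='red' -> no
Matches: ['fig', 'FIG', 'FIG', 'fig']
Count: 4

4


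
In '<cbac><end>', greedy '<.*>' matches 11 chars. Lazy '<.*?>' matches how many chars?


Greedy '<.*>' tries to match as MUCH as possible.
Lazy '<.*?>' tries to match as LITTLE as possible.

String: '<cbac><end>'
Greedy '<.*>' starts at first '<' and extends to the LAST '>': '<cbac><end>' (11 chars)
Lazy '<.*?>' starts at first '<' and stops at the FIRST '>': '<cbac>' (6 chars)

6


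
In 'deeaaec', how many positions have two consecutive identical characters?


Looking for consecutive identical characters in 'deeaaec':
  pos 0-1: 'd' vs 'e' -> different
  pos 1-2: 'e' vs 'e' -> MATCH ('ee')
  pos 2-3: 'e' vs 'a' -> different
  pos 3-4: 'a' vs 'a' -> MATCH ('aa')
  pos 4-5: 'a' vs 'e' -> different
  pos 5-6: 'e' vs 'c' -> different
Consecutive identical pairs: ['ee', 'aa']
Count: 2

2


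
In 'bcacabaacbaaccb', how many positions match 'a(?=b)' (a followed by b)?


Lookahead 'a(?=b)' matches 'a' only when followed by 'b'.
String: 'bcacabaacbaaccb'
Checking each position where char is 'a':
  pos 2: 'a' -> no (next='c')
  pos 4: 'a' -> MATCH (next='b')
  pos 6: 'a' -> no (next='a')
  pos 7: 'a' -> no (next='c')
  pos 10: 'a' -> no (next='a')
  pos 11: 'a' -> no (next='c')
Matching positions: [4]
Count: 1

1


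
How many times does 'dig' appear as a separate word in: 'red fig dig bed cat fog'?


Scanning each word for exact match 'dig':
  Word 1: 'red' -> no
  Word 2: 'fig' -> no
  Word 3: 'dig' -> MATCH
  Word 4: 'bed' -> no
  Word 5: 'cat' -> no
  Word 6: 'fog' -> no
Total matches: 1

1


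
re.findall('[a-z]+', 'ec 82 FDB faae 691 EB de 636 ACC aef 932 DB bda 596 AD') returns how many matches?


Pattern '[a-z]+' finds one or more lowercase letters.
Text: 'ec 82 FDB faae 691 EB de 636 ACC aef 932 DB bda 596 AD'
Scanning for matches:
  Match 1: 'ec'
  Match 2: 'faae'
  Match 3: 'de'
  Match 4: 'aef'
  Match 5: 'bda'
Total matches: 5

5


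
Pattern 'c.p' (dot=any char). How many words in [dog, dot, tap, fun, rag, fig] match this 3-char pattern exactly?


Pattern 'c.p' means: starts with 'c', any single char, ends with 'p'.
Checking each word (must be exactly 3 chars):
  'dog' (len=3): no
  'dot' (len=3): no
  'tap' (len=3): no
  'fun' (len=3): no
  'rag' (len=3): no
  'fig' (len=3): no
Matching words: []
Total: 0

0


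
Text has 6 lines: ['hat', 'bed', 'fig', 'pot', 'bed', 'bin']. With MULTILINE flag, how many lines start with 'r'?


With MULTILINE flag, ^ matches the start of each line.
Lines: ['hat', 'bed', 'fig', 'pot', 'bed', 'bin']
Checking which lines start with 'r':
  Line 1: 'hat' -> no
  Line 2: 'bed' -> no
  Line 3: 'fig' -> no
  Line 4: 'pot' -> no
  Line 5: 'bed' -> no
  Line 6: 'bin' -> no
Matching lines: []
Count: 0

0


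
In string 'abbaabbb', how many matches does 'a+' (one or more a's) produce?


Pattern 'a+' matches one or more consecutive a's.
String: 'abbaabbb'
Scanning for runs of a:
  Match 1: 'a' (length 1)
  Match 2: 'aa' (length 2)
Total matches: 2

2


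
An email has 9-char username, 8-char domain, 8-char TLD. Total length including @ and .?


An email address has format: username@domain.tld
Username length: 9
'@' character: 1
Domain length: 8
'.' character: 1
TLD length: 8
Total = 9 + 1 + 8 + 1 + 8 = 27

27


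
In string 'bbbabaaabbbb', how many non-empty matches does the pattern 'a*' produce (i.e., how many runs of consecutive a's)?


Pattern 'a*' matches zero or more a's. We want non-empty runs of consecutive a's.
String: 'bbbabaaabbbb'
Walking through the string to find runs of a's:
  Run 1: positions 3-3 -> 'a'
  Run 2: positions 5-7 -> 'aaa'
Non-empty runs found: ['a', 'aaa']
Count: 2

2


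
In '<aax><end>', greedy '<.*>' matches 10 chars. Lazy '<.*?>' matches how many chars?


Greedy '<.*>' tries to match as MUCH as possible.
Lazy '<.*?>' tries to match as LITTLE as possible.

String: '<aax><end>'
Greedy '<.*>' starts at first '<' and extends to the LAST '>': '<aax><end>' (10 chars)
Lazy '<.*?>' starts at first '<' and stops at the FIRST '>': '<aax>' (5 chars)

5


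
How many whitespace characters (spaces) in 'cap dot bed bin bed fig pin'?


\s matches whitespace characters (spaces, tabs, etc.).
Text: 'cap dot bed bin bed fig pin'
This text has 7 words separated by spaces.
Number of spaces = number of words - 1 = 7 - 1 = 6

6


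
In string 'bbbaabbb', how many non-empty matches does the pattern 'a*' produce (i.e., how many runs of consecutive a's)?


Pattern 'a*' matches zero or more a's. We want non-empty runs of consecutive a's.
String: 'bbbaabbb'
Walking through the string to find runs of a's:
  Run 1: positions 3-4 -> 'aa'
Non-empty runs found: ['aa']
Count: 1

1


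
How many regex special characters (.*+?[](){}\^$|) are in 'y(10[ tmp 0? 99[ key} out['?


Regex special characters are: . * + ? [ ] ( ) { } \ ^ $ |
Scanning 'y(10[ tmp 0? 99[ key} out[':
  pos 1: '(' -> SPECIAL
  pos 4: '[' -> SPECIAL
  pos 11: '?' -> SPECIAL
  pos 15: '[' -> SPECIAL
  pos 20: '}' -> SPECIAL
  pos 25: '[' -> SPECIAL
Special chars found: ['(', '[', '?', '[', '}', '[']
Total: 6

6


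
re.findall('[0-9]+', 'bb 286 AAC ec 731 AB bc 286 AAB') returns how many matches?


Pattern '[0-9]+' finds one or more digits.
Text: 'bb 286 AAC ec 731 AB bc 286 AAB'
Scanning for matches:
  Match 1: '286'
  Match 2: '731'
  Match 3: '286'
Total matches: 3

3


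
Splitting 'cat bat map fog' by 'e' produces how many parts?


Splitting by 'e' breaks the string at each occurrence of the separator.
Text: 'cat bat map fog'
Parts after split:
  Part 1: 'cat bat map fog'
Total parts: 1

1


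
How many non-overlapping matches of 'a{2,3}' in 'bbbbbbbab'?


Pattern 'a{2,3}' matches between 2 and 3 consecutive a's (greedy).
String: 'bbbbbbbab'
Finding runs of a's and applying greedy matching:
  Run at pos 7: 'a' (length 1)
Matches: []
Count: 0

0


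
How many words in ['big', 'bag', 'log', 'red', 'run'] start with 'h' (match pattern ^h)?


Pattern ^h anchors to start of word. Check which words begin with 'h':
  'big' -> no
  'bag' -> no
  'log' -> no
  'red' -> no
  'run' -> no
Matching words: []
Count: 0

0


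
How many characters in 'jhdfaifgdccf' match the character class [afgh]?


Character class [afgh] matches any of: {a, f, g, h}
Scanning string 'jhdfaifgdccf' character by character:
  pos 0: 'j' -> no
  pos 1: 'h' -> MATCH
  pos 2: 'd' -> no
  pos 3: 'f' -> MATCH
  pos 4: 'a' -> MATCH
  pos 5: 'i' -> no
  pos 6: 'f' -> MATCH
  pos 7: 'g' -> MATCH
  pos 8: 'd' -> no
  pos 9: 'c' -> no
  pos 10: 'c' -> no
  pos 11: 'f' -> MATCH
Total matches: 6

6


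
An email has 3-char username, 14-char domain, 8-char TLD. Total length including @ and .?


An email address has format: username@domain.tld
Username length: 3
'@' character: 1
Domain length: 14
'.' character: 1
TLD length: 8
Total = 3 + 1 + 14 + 1 + 8 = 27

27


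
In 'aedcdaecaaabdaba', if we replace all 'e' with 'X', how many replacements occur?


re.sub('e', 'X', text) replaces every occurrence of 'e' with 'X'.
Text: 'aedcdaecaaabdaba'
Scanning for 'e':
  pos 1: 'e' -> replacement #1
  pos 6: 'e' -> replacement #2
Total replacements: 2

2


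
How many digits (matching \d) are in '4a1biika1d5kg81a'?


\d matches any digit 0-9.
Scanning '4a1biika1d5kg81a':
  pos 0: '4' -> DIGIT
  pos 2: '1' -> DIGIT
  pos 8: '1' -> DIGIT
  pos 10: '5' -> DIGIT
  pos 13: '8' -> DIGIT
  pos 14: '1' -> DIGIT
Digits found: ['4', '1', '1', '5', '8', '1']
Total: 6

6


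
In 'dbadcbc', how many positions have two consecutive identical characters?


Looking for consecutive identical characters in 'dbadcbc':
  pos 0-1: 'd' vs 'b' -> different
  pos 1-2: 'b' vs 'a' -> different
  pos 2-3: 'a' vs 'd' -> different
  pos 3-4: 'd' vs 'c' -> different
  pos 4-5: 'c' vs 'b' -> different
  pos 5-6: 'b' vs 'c' -> different
Consecutive identical pairs: []
Count: 0

0


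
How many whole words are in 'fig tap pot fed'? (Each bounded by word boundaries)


Word boundaries (\b) mark the start/end of each word.
Text: 'fig tap pot fed'
Splitting by whitespace:
  Word 1: 'fig'
  Word 2: 'tap'
  Word 3: 'pot'
  Word 4: 'fed'
Total whole words: 4

4


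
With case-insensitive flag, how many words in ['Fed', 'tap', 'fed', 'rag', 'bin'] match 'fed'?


Case-insensitive matching: compare each word's lowercase form to 'fed'.
  'Fed' -> lower='fed' -> MATCH
  'tap' -> lower='tap' -> no
  'fed' -> lower='fed' -> MATCH
  'rag' -> lower='rag' -> no
  'bin' -> lower='bin' -> no
Matches: ['Fed', 'fed']
Count: 2

2


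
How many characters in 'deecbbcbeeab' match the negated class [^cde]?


Negated class [^cde] matches any char NOT in {c, d, e}
Scanning 'deecbbcbeeab':
  pos 0: 'd' -> no (excluded)
  pos 1: 'e' -> no (excluded)
  pos 2: 'e' -> no (excluded)
  pos 3: 'c' -> no (excluded)
  pos 4: 'b' -> MATCH
  pos 5: 'b' -> MATCH
  pos 6: 'c' -> no (excluded)
  pos 7: 'b' -> MATCH
  pos 8: 'e' -> no (excluded)
  pos 9: 'e' -> no (excluded)
  pos 10: 'a' -> MATCH
  pos 11: 'b' -> MATCH
Total matches: 5

5


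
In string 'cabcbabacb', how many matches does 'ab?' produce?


Pattern 'ab?' matches 'a' optionally followed by 'b'.
String: 'cabcbabacb'
Scanning left to right for 'a' then checking next char:
  Match 1: 'ab' (a followed by b)
  Match 2: 'ab' (a followed by b)
  Match 3: 'a' (a not followed by b)
Total matches: 3

3


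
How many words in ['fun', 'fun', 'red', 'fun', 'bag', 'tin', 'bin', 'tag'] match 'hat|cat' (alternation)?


Alternation 'hat|cat' matches either 'hat' or 'cat'.
Checking each word:
  'fun' -> no
  'fun' -> no
  'red' -> no
  'fun' -> no
  'bag' -> no
  'tin' -> no
  'bin' -> no
  'tag' -> no
Matches: []
Count: 0

0


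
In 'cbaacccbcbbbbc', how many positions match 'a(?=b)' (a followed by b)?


Lookahead 'a(?=b)' matches 'a' only when followed by 'b'.
String: 'cbaacccbcbbbbc'
Checking each position where char is 'a':
  pos 2: 'a' -> no (next='a')
  pos 3: 'a' -> no (next='c')
Matching positions: []
Count: 0

0


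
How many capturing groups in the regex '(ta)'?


To count capturing groups, count each '(' that starts a group.
Pattern: '(ta)'
Walking through the pattern:
  Position 0: '(' -> group #1
Total capturing groups: 1

1


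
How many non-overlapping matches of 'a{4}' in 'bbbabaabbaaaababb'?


Pattern 'a{4}' matches exactly 4 consecutive a's (greedy, non-overlapping).
String: 'bbbabaabbaaaababb'
Scanning for runs of a's:
  Run at pos 3: 'a' (length 1) -> 0 match(es)
  Run at pos 5: 'aa' (length 2) -> 0 match(es)
  Run at pos 9: 'aaaa' (length 4) -> 1 match(es)
  Run at pos 14: 'a' (length 1) -> 0 match(es)
Matches found: ['aaaa']
Total: 1

1


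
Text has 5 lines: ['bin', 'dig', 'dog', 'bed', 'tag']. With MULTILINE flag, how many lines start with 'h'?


With MULTILINE flag, ^ matches the start of each line.
Lines: ['bin', 'dig', 'dog', 'bed', 'tag']
Checking which lines start with 'h':
  Line 1: 'bin' -> no
  Line 2: 'dig' -> no
  Line 3: 'dog' -> no
  Line 4: 'bed' -> no
  Line 5: 'tag' -> no
Matching lines: []
Count: 0

0


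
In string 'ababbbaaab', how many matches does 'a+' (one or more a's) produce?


Pattern 'a+' matches one or more consecutive a's.
String: 'ababbbaaab'
Scanning for runs of a:
  Match 1: 'a' (length 1)
  Match 2: 'a' (length 1)
  Match 3: 'aaa' (length 3)
Total matches: 3

3


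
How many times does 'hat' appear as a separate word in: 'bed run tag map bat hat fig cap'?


Scanning each word for exact match 'hat':
  Word 1: 'bed' -> no
  Word 2: 'run' -> no
  Word 3: 'tag' -> no
  Word 4: 'map' -> no
  Word 5: 'bat' -> no
  Word 6: 'hat' -> MATCH
  Word 7: 'fig' -> no
  Word 8: 'cap' -> no
Total matches: 1

1


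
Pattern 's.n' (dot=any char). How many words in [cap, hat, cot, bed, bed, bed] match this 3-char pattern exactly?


Pattern 's.n' means: starts with 's', any single char, ends with 'n'.
Checking each word (must be exactly 3 chars):
  'cap' (len=3): no
  'hat' (len=3): no
  'cot' (len=3): no
  'bed' (len=3): no
  'bed' (len=3): no
  'bed' (len=3): no
Matching words: []
Total: 0

0


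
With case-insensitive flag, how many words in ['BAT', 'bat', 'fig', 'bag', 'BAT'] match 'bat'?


Case-insensitive matching: compare each word's lowercase form to 'bat'.
  'BAT' -> lower='bat' -> MATCH
  'bat' -> lower='bat' -> MATCH
  'fig' -> lower='fig' -> no
  'bag' -> lower='bag' -> no
  'BAT' -> lower='bat' -> MATCH
Matches: ['BAT', 'bat', 'BAT']
Count: 3

3


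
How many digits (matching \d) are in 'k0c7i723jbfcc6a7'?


\d matches any digit 0-9.
Scanning 'k0c7i723jbfcc6a7':
  pos 1: '0' -> DIGIT
  pos 3: '7' -> DIGIT
  pos 5: '7' -> DIGIT
  pos 6: '2' -> DIGIT
  pos 7: '3' -> DIGIT
  pos 13: '6' -> DIGIT
  pos 15: '7' -> DIGIT
Digits found: ['0', '7', '7', '2', '3', '6', '7']
Total: 7

7


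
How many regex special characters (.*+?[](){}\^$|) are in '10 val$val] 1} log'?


Regex special characters are: . * + ? [ ] ( ) { } \ ^ $ |
Scanning '10 val$val] 1} log':
  pos 6: '$' -> SPECIAL
  pos 10: ']' -> SPECIAL
  pos 13: '}' -> SPECIAL
Special chars found: ['$', ']', '}']
Total: 3

3


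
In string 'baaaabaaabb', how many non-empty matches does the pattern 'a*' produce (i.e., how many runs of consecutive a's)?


Pattern 'a*' matches zero or more a's. We want non-empty runs of consecutive a's.
String: 'baaaabaaabb'
Walking through the string to find runs of a's:
  Run 1: positions 1-4 -> 'aaaa'
  Run 2: positions 6-8 -> 'aaa'
Non-empty runs found: ['aaaa', 'aaa']
Count: 2

2


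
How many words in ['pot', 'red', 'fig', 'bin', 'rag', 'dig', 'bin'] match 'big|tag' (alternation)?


Alternation 'big|tag' matches either 'big' or 'tag'.
Checking each word:
  'pot' -> no
  'red' -> no
  'fig' -> no
  'bin' -> no
  'rag' -> no
  'dig' -> no
  'bin' -> no
Matches: []
Count: 0

0


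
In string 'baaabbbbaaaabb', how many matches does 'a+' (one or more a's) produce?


Pattern 'a+' matches one or more consecutive a's.
String: 'baaabbbbaaaabb'
Scanning for runs of a:
  Match 1: 'aaa' (length 3)
  Match 2: 'aaaa' (length 4)
Total matches: 2

2


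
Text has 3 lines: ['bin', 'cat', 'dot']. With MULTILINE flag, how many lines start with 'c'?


With MULTILINE flag, ^ matches the start of each line.
Lines: ['bin', 'cat', 'dot']
Checking which lines start with 'c':
  Line 1: 'bin' -> no
  Line 2: 'cat' -> MATCH
  Line 3: 'dot' -> no
Matching lines: ['cat']
Count: 1

1


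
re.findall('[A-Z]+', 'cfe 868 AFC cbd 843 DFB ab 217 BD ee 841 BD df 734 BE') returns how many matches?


Pattern '[A-Z]+' finds one or more uppercase letters.
Text: 'cfe 868 AFC cbd 843 DFB ab 217 BD ee 841 BD df 734 BE'
Scanning for matches:
  Match 1: 'AFC'
  Match 2: 'DFB'
  Match 3: 'BD'
  Match 4: 'BD'
  Match 5: 'BE'
Total matches: 5

5


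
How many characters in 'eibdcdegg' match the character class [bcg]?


Character class [bcg] matches any of: {b, c, g}
Scanning string 'eibdcdegg' character by character:
  pos 0: 'e' -> no
  pos 1: 'i' -> no
  pos 2: 'b' -> MATCH
  pos 3: 'd' -> no
  pos 4: 'c' -> MATCH
  pos 5: 'd' -> no
  pos 6: 'e' -> no
  pos 7: 'g' -> MATCH
  pos 8: 'g' -> MATCH
Total matches: 4

4


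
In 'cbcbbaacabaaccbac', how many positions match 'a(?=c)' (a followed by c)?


Lookahead 'a(?=c)' matches 'a' only when followed by 'c'.
String: 'cbcbbaacabaaccbac'
Checking each position where char is 'a':
  pos 5: 'a' -> no (next='a')
  pos 6: 'a' -> MATCH (next='c')
  pos 8: 'a' -> no (next='b')
  pos 10: 'a' -> no (next='a')
  pos 11: 'a' -> MATCH (next='c')
  pos 15: 'a' -> MATCH (next='c')
Matching positions: [6, 11, 15]
Count: 3

3


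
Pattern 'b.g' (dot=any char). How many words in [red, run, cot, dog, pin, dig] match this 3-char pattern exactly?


Pattern 'b.g' means: starts with 'b', any single char, ends with 'g'.
Checking each word (must be exactly 3 chars):
  'red' (len=3): no
  'run' (len=3): no
  'cot' (len=3): no
  'dog' (len=3): no
  'pin' (len=3): no
  'dig' (len=3): no
Matching words: []
Total: 0

0


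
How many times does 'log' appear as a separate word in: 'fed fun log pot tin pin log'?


Scanning each word for exact match 'log':
  Word 1: 'fed' -> no
  Word 2: 'fun' -> no
  Word 3: 'log' -> MATCH
  Word 4: 'pot' -> no
  Word 5: 'tin' -> no
  Word 6: 'pin' -> no
  Word 7: 'log' -> MATCH
Total matches: 2

2


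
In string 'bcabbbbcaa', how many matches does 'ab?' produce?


Pattern 'ab?' matches 'a' optionally followed by 'b'.
String: 'bcabbbbcaa'
Scanning left to right for 'a' then checking next char:
  Match 1: 'ab' (a followed by b)
  Match 2: 'a' (a not followed by b)
  Match 3: 'a' (a not followed by b)
Total matches: 3

3


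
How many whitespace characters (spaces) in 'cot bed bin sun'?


\s matches whitespace characters (spaces, tabs, etc.).
Text: 'cot bed bin sun'
This text has 4 words separated by spaces.
Number of spaces = number of words - 1 = 4 - 1 = 3

3


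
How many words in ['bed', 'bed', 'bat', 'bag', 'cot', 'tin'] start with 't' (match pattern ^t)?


Pattern ^t anchors to start of word. Check which words begin with 't':
  'bed' -> no
  'bed' -> no
  'bat' -> no
  'bag' -> no
  'cot' -> no
  'tin' -> MATCH (starts with 't')
Matching words: ['tin']
Count: 1

1


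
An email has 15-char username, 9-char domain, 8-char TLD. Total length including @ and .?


An email address has format: username@domain.tld
Username length: 15
'@' character: 1
Domain length: 9
'.' character: 1
TLD length: 8
Total = 15 + 1 + 9 + 1 + 8 = 34

34


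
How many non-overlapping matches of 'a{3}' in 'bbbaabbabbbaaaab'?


Pattern 'a{3}' matches exactly 3 consecutive a's (greedy, non-overlapping).
String: 'bbbaabbabbbaaaab'
Scanning for runs of a's:
  Run at pos 3: 'aa' (length 2) -> 0 match(es)
  Run at pos 7: 'a' (length 1) -> 0 match(es)
  Run at pos 11: 'aaaa' (length 4) -> 1 match(es)
Matches found: ['aaa']
Total: 1

1


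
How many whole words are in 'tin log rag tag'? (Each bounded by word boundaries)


Word boundaries (\b) mark the start/end of each word.
Text: 'tin log rag tag'
Splitting by whitespace:
  Word 1: 'tin'
  Word 2: 'log'
  Word 3: 'rag'
  Word 4: 'tag'
Total whole words: 4

4


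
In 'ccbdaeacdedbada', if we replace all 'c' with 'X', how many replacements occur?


re.sub('c', 'X', text) replaces every occurrence of 'c' with 'X'.
Text: 'ccbdaeacdedbada'
Scanning for 'c':
  pos 0: 'c' -> replacement #1
  pos 1: 'c' -> replacement #2
  pos 7: 'c' -> replacement #3
Total replacements: 3

3


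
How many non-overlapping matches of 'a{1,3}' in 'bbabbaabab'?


Pattern 'a{1,3}' matches between 1 and 3 consecutive a's (greedy).
String: 'bbabbaabab'
Finding runs of a's and applying greedy matching:
  Run at pos 2: 'a' (length 1)
  Run at pos 5: 'aa' (length 2)
  Run at pos 8: 'a' (length 1)
Matches: ['a', 'aa', 'a']
Count: 3

3


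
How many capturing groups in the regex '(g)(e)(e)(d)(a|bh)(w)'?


To count capturing groups, count each '(' that starts a group.
Pattern: '(g)(e)(e)(d)(a|bh)(w)'
Walking through the pattern:
  Position 0: '(' -> group #1
  Position 3: '(' -> group #2
  Position 6: '(' -> group #3
  Position 9: '(' -> group #4
  Position 12: '(' -> group #5
  Position 18: '(' -> group #6
Total capturing groups: 6

6


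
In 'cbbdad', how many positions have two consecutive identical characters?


Looking for consecutive identical characters in 'cbbdad':
  pos 0-1: 'c' vs 'b' -> different
  pos 1-2: 'b' vs 'b' -> MATCH ('bb')
  pos 2-3: 'b' vs 'd' -> different
  pos 3-4: 'd' vs 'a' -> different
  pos 4-5: 'a' vs 'd' -> different
Consecutive identical pairs: ['bb']
Count: 1

1


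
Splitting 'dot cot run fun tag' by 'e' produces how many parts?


Splitting by 'e' breaks the string at each occurrence of the separator.
Text: 'dot cot run fun tag'
Parts after split:
  Part 1: 'dot cot run fun tag'
Total parts: 1

1


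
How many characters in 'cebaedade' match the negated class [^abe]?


Negated class [^abe] matches any char NOT in {a, b, e}
Scanning 'cebaedade':
  pos 0: 'c' -> MATCH
  pos 1: 'e' -> no (excluded)
  pos 2: 'b' -> no (excluded)
  pos 3: 'a' -> no (excluded)
  pos 4: 'e' -> no (excluded)
  pos 5: 'd' -> MATCH
  pos 6: 'a' -> no (excluded)
  pos 7: 'd' -> MATCH
  pos 8: 'e' -> no (excluded)
Total matches: 3

3


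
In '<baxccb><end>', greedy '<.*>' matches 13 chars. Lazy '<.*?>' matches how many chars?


Greedy '<.*>' tries to match as MUCH as possible.
Lazy '<.*?>' tries to match as LITTLE as possible.

String: '<baxccb><end>'
Greedy '<.*>' starts at first '<' and extends to the LAST '>': '<baxccb><end>' (13 chars)
Lazy '<.*?>' starts at first '<' and stops at the FIRST '>': '<baxccb>' (8 chars)

8


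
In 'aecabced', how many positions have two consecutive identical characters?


Looking for consecutive identical characters in 'aecabced':
  pos 0-1: 'a' vs 'e' -> different
  pos 1-2: 'e' vs 'c' -> different
  pos 2-3: 'c' vs 'a' -> different
  pos 3-4: 'a' vs 'b' -> different
  pos 4-5: 'b' vs 'c' -> different
  pos 5-6: 'c' vs 'e' -> different
  pos 6-7: 'e' vs 'd' -> different
Consecutive identical pairs: []
Count: 0

0


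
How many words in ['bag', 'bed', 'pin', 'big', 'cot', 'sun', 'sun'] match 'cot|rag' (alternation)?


Alternation 'cot|rag' matches either 'cot' or 'rag'.
Checking each word:
  'bag' -> no
  'bed' -> no
  'pin' -> no
  'big' -> no
  'cot' -> MATCH
  'sun' -> no
  'sun' -> no
Matches: ['cot']
Count: 1

1


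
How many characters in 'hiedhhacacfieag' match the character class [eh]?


Character class [eh] matches any of: {e, h}
Scanning string 'hiedhhacacfieag' character by character:
  pos 0: 'h' -> MATCH
  pos 1: 'i' -> no
  pos 2: 'e' -> MATCH
  pos 3: 'd' -> no
  pos 4: 'h' -> MATCH
  pos 5: 'h' -> MATCH
  pos 6: 'a' -> no
  pos 7: 'c' -> no
  pos 8: 'a' -> no
  pos 9: 'c' -> no
  pos 10: 'f' -> no
  pos 11: 'i' -> no
  pos 12: 'e' -> MATCH
  pos 13: 'a' -> no
  pos 14: 'g' -> no
Total matches: 5

5


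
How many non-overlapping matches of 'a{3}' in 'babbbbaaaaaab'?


Pattern 'a{3}' matches exactly 3 consecutive a's (greedy, non-overlapping).
String: 'babbbbaaaaaab'
Scanning for runs of a's:
  Run at pos 1: 'a' (length 1) -> 0 match(es)
  Run at pos 6: 'aaaaaa' (length 6) -> 2 match(es)
Matches found: ['aaa', 'aaa']
Total: 2

2


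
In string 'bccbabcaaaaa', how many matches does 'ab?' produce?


Pattern 'ab?' matches 'a' optionally followed by 'b'.
String: 'bccbabcaaaaa'
Scanning left to right for 'a' then checking next char:
  Match 1: 'ab' (a followed by b)
  Match 2: 'a' (a not followed by b)
  Match 3: 'a' (a not followed by b)
  Match 4: 'a' (a not followed by b)
  Match 5: 'a' (a not followed by b)
  Match 6: 'a' (a not followed by b)
Total matches: 6

6


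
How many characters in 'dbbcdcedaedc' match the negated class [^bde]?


Negated class [^bde] matches any char NOT in {b, d, e}
Scanning 'dbbcdcedaedc':
  pos 0: 'd' -> no (excluded)
  pos 1: 'b' -> no (excluded)
  pos 2: 'b' -> no (excluded)
  pos 3: 'c' -> MATCH
  pos 4: 'd' -> no (excluded)
  pos 5: 'c' -> MATCH
  pos 6: 'e' -> no (excluded)
  pos 7: 'd' -> no (excluded)
  pos 8: 'a' -> MATCH
  pos 9: 'e' -> no (excluded)
  pos 10: 'd' -> no (excluded)
  pos 11: 'c' -> MATCH
Total matches: 4

4


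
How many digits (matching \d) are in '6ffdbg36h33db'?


\d matches any digit 0-9.
Scanning '6ffdbg36h33db':
  pos 0: '6' -> DIGIT
  pos 6: '3' -> DIGIT
  pos 7: '6' -> DIGIT
  pos 9: '3' -> DIGIT
  pos 10: '3' -> DIGIT
Digits found: ['6', '3', '6', '3', '3']
Total: 5

5


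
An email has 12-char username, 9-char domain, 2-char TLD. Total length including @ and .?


An email address has format: username@domain.tld
Username length: 12
'@' character: 1
Domain length: 9
'.' character: 1
TLD length: 2
Total = 12 + 1 + 9 + 1 + 2 = 25

25


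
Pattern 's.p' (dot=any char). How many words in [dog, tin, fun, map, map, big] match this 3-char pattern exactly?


Pattern 's.p' means: starts with 's', any single char, ends with 'p'.
Checking each word (must be exactly 3 chars):
  'dog' (len=3): no
  'tin' (len=3): no
  'fun' (len=3): no
  'map' (len=3): no
  'map' (len=3): no
  'big' (len=3): no
Matching words: []
Total: 0

0


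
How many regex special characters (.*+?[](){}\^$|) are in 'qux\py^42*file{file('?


Regex special characters are: . * + ? [ ] ( ) { } \ ^ $ |
Scanning 'qux\py^42*file{file(':
  pos 3: '\' -> SPECIAL
  pos 6: '^' -> SPECIAL
  pos 9: '*' -> SPECIAL
  pos 14: '{' -> SPECIAL
  pos 19: '(' -> SPECIAL
Special chars found: ['\\', '^', '*', '{', '(']
Total: 5

5


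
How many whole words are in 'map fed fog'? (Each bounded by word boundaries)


Word boundaries (\b) mark the start/end of each word.
Text: 'map fed fog'
Splitting by whitespace:
  Word 1: 'map'
  Word 2: 'fed'
  Word 3: 'fog'
Total whole words: 3

3


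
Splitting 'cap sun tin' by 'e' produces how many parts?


Splitting by 'e' breaks the string at each occurrence of the separator.
Text: 'cap sun tin'
Parts after split:
  Part 1: 'cap sun tin'
Total parts: 1

1


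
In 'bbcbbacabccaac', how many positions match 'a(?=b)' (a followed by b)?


Lookahead 'a(?=b)' matches 'a' only when followed by 'b'.
String: 'bbcbbacabccaac'
Checking each position where char is 'a':
  pos 5: 'a' -> no (next='c')
  pos 7: 'a' -> MATCH (next='b')
  pos 11: 'a' -> no (next='a')
  pos 12: 'a' -> no (next='c')
Matching positions: [7]
Count: 1

1


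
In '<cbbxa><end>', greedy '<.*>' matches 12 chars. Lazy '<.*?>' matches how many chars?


Greedy '<.*>' tries to match as MUCH as possible.
Lazy '<.*?>' tries to match as LITTLE as possible.

String: '<cbbxa><end>'
Greedy '<.*>' starts at first '<' and extends to the LAST '>': '<cbbxa><end>' (12 chars)
Lazy '<.*?>' starts at first '<' and stops at the FIRST '>': '<cbbxa>' (7 chars)

7


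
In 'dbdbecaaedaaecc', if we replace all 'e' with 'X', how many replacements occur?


re.sub('e', 'X', text) replaces every occurrence of 'e' with 'X'.
Text: 'dbdbecaaedaaecc'
Scanning for 'e':
  pos 4: 'e' -> replacement #1
  pos 8: 'e' -> replacement #2
  pos 12: 'e' -> replacement #3
Total replacements: 3

3


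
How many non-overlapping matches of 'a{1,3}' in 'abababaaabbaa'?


Pattern 'a{1,3}' matches between 1 and 3 consecutive a's (greedy).
String: 'abababaaabbaa'
Finding runs of a's and applying greedy matching:
  Run at pos 0: 'a' (length 1)
  Run at pos 2: 'a' (length 1)
  Run at pos 4: 'a' (length 1)
  Run at pos 6: 'aaa' (length 3)
  Run at pos 11: 'aa' (length 2)
Matches: ['a', 'a', 'a', 'aaa', 'aa']
Count: 5

5


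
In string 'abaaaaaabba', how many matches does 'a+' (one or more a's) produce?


Pattern 'a+' matches one or more consecutive a's.
String: 'abaaaaaabba'
Scanning for runs of a:
  Match 1: 'a' (length 1)
  Match 2: 'aaaaaa' (length 6)
  Match 3: 'a' (length 1)
Total matches: 3

3


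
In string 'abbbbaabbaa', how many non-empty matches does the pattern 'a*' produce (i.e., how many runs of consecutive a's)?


Pattern 'a*' matches zero or more a's. We want non-empty runs of consecutive a's.
String: 'abbbbaabbaa'
Walking through the string to find runs of a's:
  Run 1: positions 0-0 -> 'a'
  Run 2: positions 5-6 -> 'aa'
  Run 3: positions 9-10 -> 'aa'
Non-empty runs found: ['a', 'aa', 'aa']
Count: 3

3


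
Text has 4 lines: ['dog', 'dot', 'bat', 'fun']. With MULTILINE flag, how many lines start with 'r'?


With MULTILINE flag, ^ matches the start of each line.
Lines: ['dog', 'dot', 'bat', 'fun']
Checking which lines start with 'r':
  Line 1: 'dog' -> no
  Line 2: 'dot' -> no
  Line 3: 'bat' -> no
  Line 4: 'fun' -> no
Matching lines: []
Count: 0

0


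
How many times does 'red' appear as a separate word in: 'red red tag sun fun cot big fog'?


Scanning each word for exact match 'red':
  Word 1: 'red' -> MATCH
  Word 2: 'red' -> MATCH
  Word 3: 'tag' -> no
  Word 4: 'sun' -> no
  Word 5: 'fun' -> no
  Word 6: 'cot' -> no
  Word 7: 'big' -> no
  Word 8: 'fog' -> no
Total matches: 2

2


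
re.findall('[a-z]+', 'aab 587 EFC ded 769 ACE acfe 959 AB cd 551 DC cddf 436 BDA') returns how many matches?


Pattern '[a-z]+' finds one or more lowercase letters.
Text: 'aab 587 EFC ded 769 ACE acfe 959 AB cd 551 DC cddf 436 BDA'
Scanning for matches:
  Match 1: 'aab'
  Match 2: 'ded'
  Match 3: 'acfe'
  Match 4: 'cd'
  Match 5: 'cddf'
Total matches: 5

5


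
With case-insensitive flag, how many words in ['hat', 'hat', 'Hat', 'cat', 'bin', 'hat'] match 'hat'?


Case-insensitive matching: compare each word's lowercase form to 'hat'.
  'hat' -> lower='hat' -> MATCH
  'hat' -> lower='hat' -> MATCH
  'Hat' -> lower='hat' -> MATCH
  'cat' -> lower='cat' -> no
  'bin' -> lower='bin' -> no
  'hat' -> lower='hat' -> MATCH
Matches: ['hat', 'hat', 'Hat', 'hat']
Count: 4

4


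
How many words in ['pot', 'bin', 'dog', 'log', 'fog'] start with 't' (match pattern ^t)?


Pattern ^t anchors to start of word. Check which words begin with 't':
  'pot' -> no
  'bin' -> no
  'dog' -> no
  'log' -> no
  'fog' -> no
Matching words: []
Count: 0

0


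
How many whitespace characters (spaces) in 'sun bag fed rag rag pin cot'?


\s matches whitespace characters (spaces, tabs, etc.).
Text: 'sun bag fed rag rag pin cot'
This text has 7 words separated by spaces.
Number of spaces = number of words - 1 = 7 - 1 = 6

6


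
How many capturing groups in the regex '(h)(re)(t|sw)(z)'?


To count capturing groups, count each '(' that starts a group.
Pattern: '(h)(re)(t|sw)(z)'
Walking through the pattern:
  Position 0: '(' -> group #1
  Position 3: '(' -> group #2
  Position 7: '(' -> group #3
  Position 13: '(' -> group #4
Total capturing groups: 4

4


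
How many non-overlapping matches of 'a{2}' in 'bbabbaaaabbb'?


Pattern 'a{2}' matches exactly 2 consecutive a's (greedy, non-overlapping).
String: 'bbabbaaaabbb'
Scanning for runs of a's:
  Run at pos 2: 'a' (length 1) -> 0 match(es)
  Run at pos 5: 'aaaa' (length 4) -> 2 match(es)
Matches found: ['aa', 'aa']
Total: 2

2


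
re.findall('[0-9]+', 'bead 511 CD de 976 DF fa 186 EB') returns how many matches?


Pattern '[0-9]+' finds one or more digits.
Text: 'bead 511 CD de 976 DF fa 186 EB'
Scanning for matches:
  Match 1: '511'
  Match 2: '976'
  Match 3: '186'
Total matches: 3

3


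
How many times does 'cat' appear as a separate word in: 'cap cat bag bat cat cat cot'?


Scanning each word for exact match 'cat':
  Word 1: 'cap' -> no
  Word 2: 'cat' -> MATCH
  Word 3: 'bag' -> no
  Word 4: 'bat' -> no
  Word 5: 'cat' -> MATCH
  Word 6: 'cat' -> MATCH
  Word 7: 'cot' -> no
Total matches: 3

3


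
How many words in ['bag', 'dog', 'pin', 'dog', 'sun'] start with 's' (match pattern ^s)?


Pattern ^s anchors to start of word. Check which words begin with 's':
  'bag' -> no
  'dog' -> no
  'pin' -> no
  'dog' -> no
  'sun' -> MATCH (starts with 's')
Matching words: ['sun']
Count: 1

1


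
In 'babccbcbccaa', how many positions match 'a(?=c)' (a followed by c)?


Lookahead 'a(?=c)' matches 'a' only when followed by 'c'.
String: 'babccbcbccaa'
Checking each position where char is 'a':
  pos 1: 'a' -> no (next='b')
  pos 10: 'a' -> no (next='a')
Matching positions: []
Count: 0

0


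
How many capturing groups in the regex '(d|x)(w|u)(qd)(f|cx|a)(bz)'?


To count capturing groups, count each '(' that starts a group.
Pattern: '(d|x)(w|u)(qd)(f|cx|a)(bz)'
Walking through the pattern:
  Position 0: '(' -> group #1
  Position 5: '(' -> group #2
  Position 10: '(' -> group #3
  Position 14: '(' -> group #4
  Position 22: '(' -> group #5
Total capturing groups: 5

5


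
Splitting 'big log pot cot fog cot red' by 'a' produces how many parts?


Splitting by 'a' breaks the string at each occurrence of the separator.
Text: 'big log pot cot fog cot red'
Parts after split:
  Part 1: 'big log pot cot fog cot red'
Total parts: 1

1


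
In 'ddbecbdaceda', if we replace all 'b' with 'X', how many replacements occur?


re.sub('b', 'X', text) replaces every occurrence of 'b' with 'X'.
Text: 'ddbecbdaceda'
Scanning for 'b':
  pos 2: 'b' -> replacement #1
  pos 5: 'b' -> replacement #2
Total replacements: 2

2


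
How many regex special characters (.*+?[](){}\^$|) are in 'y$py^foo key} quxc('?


Regex special characters are: . * + ? [ ] ( ) { } \ ^ $ |
Scanning 'y$py^foo key} quxc(':
  pos 1: '$' -> SPECIAL
  pos 4: '^' -> SPECIAL
  pos 12: '}' -> SPECIAL
  pos 18: '(' -> SPECIAL
Special chars found: ['$', '^', '}', '(']
Total: 4

4


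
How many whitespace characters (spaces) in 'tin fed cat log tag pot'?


\s matches whitespace characters (spaces, tabs, etc.).
Text: 'tin fed cat log tag pot'
This text has 6 words separated by spaces.
Number of spaces = number of words - 1 = 6 - 1 = 5

5


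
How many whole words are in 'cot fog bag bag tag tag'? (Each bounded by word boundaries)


Word boundaries (\b) mark the start/end of each word.
Text: 'cot fog bag bag tag tag'
Splitting by whitespace:
  Word 1: 'cot'
  Word 2: 'fog'
  Word 3: 'bag'
  Word 4: 'bag'
  Word 5: 'tag'
  Word 6: 'tag'
Total whole words: 6

6


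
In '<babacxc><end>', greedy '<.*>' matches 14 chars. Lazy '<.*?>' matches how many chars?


Greedy '<.*>' tries to match as MUCH as possible.
Lazy '<.*?>' tries to match as LITTLE as possible.

String: '<babacxc><end>'
Greedy '<.*>' starts at first '<' and extends to the LAST '>': '<babacxc><end>' (14 chars)
Lazy '<.*?>' starts at first '<' and stops at the FIRST '>': '<babacxc>' (9 chars)

9


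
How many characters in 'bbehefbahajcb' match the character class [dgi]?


Character class [dgi] matches any of: {d, g, i}
Scanning string 'bbehefbahajcb' character by character:
  pos 0: 'b' -> no
  pos 1: 'b' -> no
  pos 2: 'e' -> no
  pos 3: 'h' -> no
  pos 4: 'e' -> no
  pos 5: 'f' -> no
  pos 6: 'b' -> no
  pos 7: 'a' -> no
  pos 8: 'h' -> no
  pos 9: 'a' -> no
  pos 10: 'j' -> no
  pos 11: 'c' -> no
  pos 12: 'b' -> no
Total matches: 0

0


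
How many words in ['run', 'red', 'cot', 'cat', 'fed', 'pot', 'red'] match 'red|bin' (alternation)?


Alternation 'red|bin' matches either 'red' or 'bin'.
Checking each word:
  'run' -> no
  'red' -> MATCH
  'cot' -> no
  'cat' -> no
  'fed' -> no
  'pot' -> no
  'red' -> MATCH
Matches: ['red', 'red']
Count: 2

2
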